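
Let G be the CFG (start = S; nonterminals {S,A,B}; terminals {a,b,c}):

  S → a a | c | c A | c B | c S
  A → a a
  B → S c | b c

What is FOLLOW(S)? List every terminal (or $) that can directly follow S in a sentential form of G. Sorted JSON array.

Compute FIRST by fixpoint:
iter 1:
  A via A→a a: +{a}
  B via B→b c: +{b}
  S via S→a a: +{a}
  S via S→c: +{c}
  FIRST[S]={a,c}  FIRST[A]={a}  FIRST[B]={b}
iter 2:
  B via B→S c: +{a,c}
  FIRST[S]={a,c}  FIRST[A]={a}  FIRST[B]={a,b,c}
iter 3: (stable)
  FIRST[S]={a,c}  FIRST[A]={a}  FIRST[B]={a,b,c}

FOLLOW sets:
seed FOLLOW(S) with $
round 1:
  B→S c: FOLLOW(S) ⊇ FIRST(c) = {c}; new: +{c}
  S→c A: FOLLOW(A) ⊇ FOLLOW(S) ⊇ {$,c}; new: +{$,c}
  S→c B: FOLLOW(B) ⊇ FOLLOW(S) ⊇ {$,c}; new: +{$,c}
  FOLLOW(S)={$,c}  FOLLOW(A)={$,c}  FOLLOW(B)={$,c}
round 2: — fixpoint
  FOLLOW(S)={$,c}  FOLLOW(A)={$,c}  FOLLOW(B)={$,c}

FOLLOW(S) = ["$", "c"]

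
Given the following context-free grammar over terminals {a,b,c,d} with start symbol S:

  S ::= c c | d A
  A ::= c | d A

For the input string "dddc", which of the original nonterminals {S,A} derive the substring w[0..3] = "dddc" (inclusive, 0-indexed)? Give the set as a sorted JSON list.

CNF form of G:
  S -> T0 A | T1 T1
  A -> T0 A | c
  T0 -> d
  T1 -> c

Fill CYK table bottom-up, restricted to cells inside w[0..3]:
  T[0,0] 'd' = {T0}  orig:{}
  T[1,1] 'd' = {T0}  orig:{}
  T[2,2] 'd' = {T0}  orig:{}
  T[3,3] 'c' = {A,T1}  orig:{A}
  T[0,1] 'dd' = ∅
  T[1,2] 'dd' = ∅
  T[2,3] 'dc' = {A,S}
  T[0,2] 'ddd' = ∅
  T[1,3] 'ddc' = {A,S}
  T[0,3] 'dddc' = {A,S}

Original NTs in T[0,3] deriving "dddc": ["A", "S"]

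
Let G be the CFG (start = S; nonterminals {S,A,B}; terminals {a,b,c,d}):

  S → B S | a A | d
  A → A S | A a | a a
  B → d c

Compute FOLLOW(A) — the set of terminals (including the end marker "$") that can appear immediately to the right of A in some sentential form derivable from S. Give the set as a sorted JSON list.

FIRST iteration:
[1]
  A via A→a a: +{a}
  B via B→d c: +{d}
  S via S→B S: +{d}
  S via S→a A: +{a}
  S: {a,d}  A: {a}  B: {d}
[2] — fixpoint
  S: {a,d}  A: {a}  B: {d}

Compute FOLLOW by fixpoint:
seed FOLLOW(S) with $
iter 1:
  A→A S: FOLLOW(A) ⊇ FIRST(S) = {a,d}; new: +{a,d}
  A→A S: FOLLOW(S) ⊇ FOLLOW(A) ⊇ {a,d}; new: +{a,d}
  S→B S: FOLLOW(B) ⊇ FIRST(S) = {a,d}; new: +{a,d}
  S→a A: FOLLOW(A) ⊇ FOLLOW(S) ⊇ {$,a,d}; new: +{$}
  S: {$,a,d}  A: {$,a,d}  B: {a,d}
iter 2: (no change)
  S: {$,a,d}  A: {$,a,d}  B: {a,d}

FOLLOW(A) = ["$", "a", "d"]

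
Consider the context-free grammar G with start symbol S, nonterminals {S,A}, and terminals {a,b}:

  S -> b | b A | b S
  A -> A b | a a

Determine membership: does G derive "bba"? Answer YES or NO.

Convert to CNF:
  S -> T0 A | T0 S | b
  A -> A T0 | T1 T1
  T0 -> b
  T1 -> a

CYK table (by increasing span):
  [0..0]={S,T0}  "b"  orig:{S}
  [1..1]={S,T0}  "b"  orig:{S}
  [2..2]={T1}  "a"  orig:{}
  [0..1]={S}  "bb"
  [1..2]=∅  "ba"
  [0..2]=∅  "bba"

S ∉ T[0,2] ⇒ NO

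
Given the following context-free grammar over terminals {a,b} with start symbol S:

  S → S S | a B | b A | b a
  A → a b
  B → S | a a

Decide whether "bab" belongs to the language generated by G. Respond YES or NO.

Convert to CNF:
  S -> S S | T0 B | T1 A | T1 T0
  A -> T0 T1
  B -> S S | T0 B | T0 T0 | T1 A | T1 T0
  T0 -> a
  T1 -> b

CYK fill:
  T[0,0] 'b' = {T1}  orig:{}
  T[1,1] 'a' = {T0}  orig:{}
  T[2,2] 'b' = {T1}  orig:{}
  T[0,1] 'ba' = {B,S}
  T[1,2] 'ab' = {A}
  T[0,2] 'bab' = {B,S}

S ∈ T[0,2] ⇒ YES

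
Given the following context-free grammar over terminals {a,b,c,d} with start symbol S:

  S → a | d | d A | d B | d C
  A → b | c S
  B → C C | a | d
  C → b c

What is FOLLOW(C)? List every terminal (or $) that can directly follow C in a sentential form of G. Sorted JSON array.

Compute FIRST by fixpoint:
pass 1:
  A via A→b: +{b}
  A via A→c S: +{c}
  B via B→a: +{a}
  B via B→d: +{d}
  C via C→b c: +{b}
  S via S→a: +{a}
  S via S→d: +{d}
  S: {a,d}  A: {b,c}  B: {a,d}  C: {b}
pass 2:
  B via B→C C: +{b}
  S: {a,d}  A: {b,c}  B: {a,b,d}  C: {b}
pass 3: done
  S: {a,d}  A: {b,c}  B: {a,b,d}  C: {b}

Compute FOLLOW by fixpoint:
initialize: $ ∈ FOLLOW(S)
pass 1:
  B→C C: FOLLOW(C) ⊇ FIRST(C) = {b}; new: +{b}
  S→d A: FOLLOW(A) ⊇ FOLLOW(S) ⊇ {$}; new: +{$}
  S→d B: FOLLOW(B) ⊇ FOLLOW(S) ⊇ {$}; new: +{$}
  S→d C: FOLLOW(C) ⊇ FOLLOW(S) ⊇ {$}; new: +{$}
  FOLLOW(S)={$}  FOLLOW(A)={$}  FOLLOW(B)={$}  FOLLOW(C)={$,b}
pass 2: — fixpoint
  FOLLOW(S)={$}  FOLLOW(A)={$}  FOLLOW(B)={$}  FOLLOW(C)={$,b}

FOLLOW(C) = ["$", "b"]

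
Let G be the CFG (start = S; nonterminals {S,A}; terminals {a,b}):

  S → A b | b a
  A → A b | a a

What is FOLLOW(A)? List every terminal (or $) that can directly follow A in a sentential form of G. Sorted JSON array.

Compute FIRST by fixpoint:
round 1:
  A via A→a a: +{a}
  S via S→A b: +{a}
  S via S→b a: +{b}
  FIRST(S)={a,b}  FIRST(A)={a}
round 2: (no change)
  FIRST(S)={a,b}  FIRST(A)={a}

Compute FOLLOW by fixpoint:
seed FOLLOW(S) with $
iter 1:
  A→A b: FOLLOW(A) ⊇ FIRST(b) = {b}; new: +{b}
  FOLLOW(S)={$}  FOLLOW(A)={b}
iter 2: done
  FOLLOW(S)={$}  FOLLOW(A)={b}

FOLLOW(A) = ["b"]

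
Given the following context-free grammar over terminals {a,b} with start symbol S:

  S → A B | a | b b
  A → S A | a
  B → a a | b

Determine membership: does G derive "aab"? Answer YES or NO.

CNF form of G:
  S -> A B | T1 T1 | a
  A -> S A | a
  B -> T0 T0 | b
  T0 -> a
  T1 -> b

CYK table (by increasing span):
  [0..0]={A,S,T0}  "a"  orig:{A,S}
  [1..1]={A,S,T0}  "a"  orig:{A,S}
  [2..2]={B,T1}  "b"  orig:{B}
  [0..1]={A,B}  "aa"
  [1..2]={S}  "ab"
  [0..2]={S}  "aab"

S ∈ T[0,2] ⇒ YES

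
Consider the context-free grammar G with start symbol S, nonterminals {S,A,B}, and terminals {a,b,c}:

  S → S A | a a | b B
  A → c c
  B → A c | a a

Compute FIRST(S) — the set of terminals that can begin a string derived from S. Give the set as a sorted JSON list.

FIRST sets, iterate to fixpoint:
[1]
  A via A→c c: +{c}
  B via B→A c: +{c}
  B via B→a a: +{a}
  S via S→a a: +{a}
  S via S→b B: +{b}
  S: {a,b}  A: {c}  B: {a,c}
[2] done
  S: {a,b}  A: {c}  B: {a,c}

FIRST(S) = ["a", "b"]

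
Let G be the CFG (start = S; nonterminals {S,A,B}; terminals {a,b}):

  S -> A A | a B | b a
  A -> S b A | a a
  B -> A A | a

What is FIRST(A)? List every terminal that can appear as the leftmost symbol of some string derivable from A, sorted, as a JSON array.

Compute FIRST by fixpoint:
round 1:
  A via A→a a: +{a}
  B via B→A A: +{a}
  S via S→A A: +{a}
  S via S→b a: +{b}
  S: {a,b}  A: {a}  B: {a}
round 2:
  A via A→S b A: +{b}
  B via B→A A: +{b}
  S: {a,b}  A: {a,b}  B: {a,b}
round 3: — fixpoint
  S: {a,b}  A: {a,b}  B: {a,b}

FIRST(A) = ["a", "b"]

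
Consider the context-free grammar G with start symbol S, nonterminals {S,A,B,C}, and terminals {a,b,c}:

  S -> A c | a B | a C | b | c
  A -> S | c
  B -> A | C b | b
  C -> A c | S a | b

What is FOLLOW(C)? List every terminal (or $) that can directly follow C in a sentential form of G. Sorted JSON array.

Compute FIRST by fixpoint:
[1]
  A via A→c: +{c}
  B via B→A: +{c}
  B via B→b: +{b}
  C via C→A c: +{c}
  C via C→b: +{b}
  S via S→A c: +{c}
  S via S→a B: +{a}
  S via S→b: +{b}
  FIRST[S]={a,b,c}  FIRST[A]={c}  FIRST[B]={b,c}  FIRST[C]={b,c}
[2]
  A via A→S: +{a,b}
  B via B→A: +{a}
  C via C→A c: +{a}
  FIRST[S]={a,b,c}  FIRST[A]={a,b,c}  FIRST[B]={a,b,c}  FIRST[C]={a,b,c}
[3] done
  FIRST[S]={a,b,c}  FIRST[A]={a,b,c}  FIRST[B]={a,b,c}  FIRST[C]={a,b,c}

Compute FOLLOW by fixpoint:
FOLLOW(S) := {$}
pass 1:
  B→C b: FOLLOW(C) ⊇ FIRST(b) = {b}; new: +{b}
  C→A c: FOLLOW(A) ⊇ FIRST(c) = {c}; new: +{c}
  C→S a: FOLLOW(S) ⊇ FIRST(a) = {a}; new: +{a}
  S→a B: FOLLOW(B) ⊇ FOLLOW(S) ⊇ {$,a}; new: +{$,a}
  S→a C: FOLLOW(C) ⊇ FOLLOW(S) ⊇ {$,a}; new: +{$,a}
  FOLLOW(S)={$,a}  FOLLOW(A)={c}  FOLLOW(B)={$,a}  FOLLOW(C)={$,a,b}
pass 2:
  A→S: FOLLOW(S) ⊇ FOLLOW(A) ⊇ {c}; new: +{c}
  B→A: FOLLOW(A) ⊇ FOLLOW(B) ⊇ {$,a}; new: +{$,a}
  S→a B: FOLLOW(B) ⊇ FOLLOW(S) ⊇ {$,a,c}; new: +{c}
  S→a C: FOLLOW(C) ⊇ FOLLOW(S) ⊇ {$,a,c}; new: +{c}
  FOLLOW(S)={$,a,c}  FOLLOW(A)={$,a,c}  FOLLOW(B)={$,a,c}  FOLLOW(C)={$,a,b,c}
pass 3: (no change)
  FOLLOW(S)={$,a,c}  FOLLOW(A)={$,a,c}  FOLLOW(B)={$,a,c}  FOLLOW(C)={$,a,b,c}

FOLLOW(C) = ["$", "a", "b", "c"]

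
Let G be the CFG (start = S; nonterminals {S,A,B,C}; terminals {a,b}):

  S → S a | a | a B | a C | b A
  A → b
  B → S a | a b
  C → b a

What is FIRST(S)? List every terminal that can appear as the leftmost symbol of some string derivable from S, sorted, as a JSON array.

FIRST sets, iterate to fixpoint:
iter 1:
  A via A→b: +{b}
  B via B→a b: +{a}
  C via C→b a: +{b}
  S via S→a: +{a}
  S via S→b A: +{b}
  FIRST(S)={a,b}  FIRST(A)={b}  FIRST(B)={a}  FIRST(C)={b}
iter 2:
  B via B→S a: +{b}
  FIRST(S)={a,b}  FIRST(A)={b}  FIRST(B)={a,b}  FIRST(C)={b}
iter 3: (no change)
  FIRST(S)={a,b}  FIRST(A)={b}  FIRST(B)={a,b}  FIRST(C)={b}

FIRST(S) = ["a", "b"]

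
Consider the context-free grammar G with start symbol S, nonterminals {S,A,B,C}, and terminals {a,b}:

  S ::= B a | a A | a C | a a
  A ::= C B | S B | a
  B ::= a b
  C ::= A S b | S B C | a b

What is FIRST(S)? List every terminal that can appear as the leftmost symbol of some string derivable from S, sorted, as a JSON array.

FIRST iteration:
[1]
  A via A→a: +{a}
  B via B→a b: +{a}
  C via C→A S b: +{a}
  S via S→B a: +{a}
  FIRST(S)={a}  FIRST(A)={a}  FIRST(B)={a}  FIRST(C)={a}
[2] — fixpoint
  FIRST(S)={a}  FIRST(A)={a}  FIRST(B)={a}  FIRST(C)={a}

FIRST(S) = ["a"]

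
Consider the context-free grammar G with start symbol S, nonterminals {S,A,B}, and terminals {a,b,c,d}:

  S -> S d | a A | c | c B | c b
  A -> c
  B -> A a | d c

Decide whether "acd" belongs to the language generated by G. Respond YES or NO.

Convert to CNF:
  S -> S T1 | T0 A | T2 B | T2 T3 | c
  A -> c
  B -> A T0 | T1 T2
  T0 -> a
  T1 -> d
  T2 -> c
  T3 -> b

CYK table (by increasing span):
  [0..0]={T0}  "a"  orig:{}
  [1..1]={A,S,T2}  "c"  orig:{A,S}
  [2..2]={T1}  "d"  orig:{}
  [0..1]={S}  "ac"
  [1..2]={S}  "cd"
  [0..2]={S}  "acd"

S ∈ T[0,2] ⇒ YES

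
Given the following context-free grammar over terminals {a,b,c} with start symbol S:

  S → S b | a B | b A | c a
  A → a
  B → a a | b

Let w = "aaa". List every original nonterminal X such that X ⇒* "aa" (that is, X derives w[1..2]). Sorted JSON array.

CNF form of G:
  S -> S T1 | T0 B | T1 A | T2 T0
  A -> a
  B -> T0 T0 | b
  T0 -> a
  T1 -> b
  T2 -> c

CYK fill, restricted to cells inside w[1..2]:
  cell(1,1) a: {A,T0}  orig:{A}
  cell(2,2) a: {A,T0}  orig:{A}
  cell(1,2) aa: {B}

Original NTs in T[1,2] deriving "aa": ["B"]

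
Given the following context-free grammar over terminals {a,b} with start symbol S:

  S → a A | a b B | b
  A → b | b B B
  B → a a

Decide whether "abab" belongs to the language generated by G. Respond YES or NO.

CNF form of G:
  S -> T1 A | T1 X3 | b
  A -> T0 X2 | b
  B -> T1 T1
  T0 -> b
  T1 -> a
  X2 -> B B
  X3 -> T0 B

CYK table (by increasing span):
  cell(0,0) a: {T1}  orig:{}
  cell(1,1) b: {A,S,T0}  orig:{A,S}
  cell(2,2) a: {T1}  orig:{}
  cell(3,3) b: {A,S,T0}  orig:{A,S}
  cell(0,1) ab: {S}
  cell(1,2) ba: ∅
  cell(2,3) ab: {S}
  cell(0,2) aba: ∅
  cell(1,3) bab: ∅
  cell(0,3) abab: ∅

S ∉ T[0,3] ⇒ NO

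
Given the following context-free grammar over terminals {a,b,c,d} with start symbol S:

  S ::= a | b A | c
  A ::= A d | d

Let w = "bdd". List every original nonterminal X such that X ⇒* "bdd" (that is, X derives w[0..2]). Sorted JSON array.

Convert to CNF:
  S -> T1 A | a | c
  A -> A T0 | d
  T0 -> d
  T1 -> b

CYK table (by increasing span) (cells [i..j] with 0 ≤ i ≤ j ≤ 2 only):
  [0..0]={T1}  "b"  orig:{}
  [1..1]={A,T0}  "d"  orig:{A}
  [2..2]={A,T0}  "d"  orig:{A}
  [0..1]={S}  "bd"
  [1..2]={A}  "dd"
  [0..2]={S}  "bdd"

Original NTs in T[0,2] deriving "bdd": ["S"]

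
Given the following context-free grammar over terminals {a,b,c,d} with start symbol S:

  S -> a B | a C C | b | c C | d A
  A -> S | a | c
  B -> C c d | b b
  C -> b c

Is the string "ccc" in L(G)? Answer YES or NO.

CNF form of G:
  S -> T0 B | T0 X6 | T1 C | T2 A | b
  A -> T0 B | T0 X4 | T1 C | T2 A | a | b | c
  B -> C X5 | T3 T3
  C -> T3 T1
  T0 -> a
  T1 -> c
  T2 -> d
  T3 -> b
  X4 -> C C
  X5 -> T1 T2
  X6 -> C C

CYK table (by increasing span):
  cell(0,0) c: {A,T1}  orig:{A}
  cell(1,1) c: {A,T1}  orig:{A}
  cell(2,2) c: {A,T1}  orig:{A}
  cell(0,1) cc: ∅
  cell(1,2) cc: ∅
  cell(0,2) ccc: ∅

S ∉ T[0,2] ⇒ NO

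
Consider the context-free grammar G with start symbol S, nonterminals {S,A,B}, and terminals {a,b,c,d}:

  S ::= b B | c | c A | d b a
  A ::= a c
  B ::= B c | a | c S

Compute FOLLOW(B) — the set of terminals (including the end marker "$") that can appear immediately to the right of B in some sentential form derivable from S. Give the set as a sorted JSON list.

FIRST sets, iterate to fixpoint:
[1]
  A via A→a c: +{a}
  B via B→a: +{a}
  B via B→c S: +{c}
  S via S→b B: +{b}
  S via S→c: +{c}
  S via S→d b a: +{d}
  FIRST(S)={b,c,d}  FIRST(A)={a}  FIRST(B)={a,c}
[2] — fixpoint
  FIRST(S)={b,c,d}  FIRST(A)={a}  FIRST(B)={a,c}

FOLLOW iteration:
FOLLOW(S) := {$}
round 1:
  B→B c: FOLLOW(B) ⊇ FIRST(c) = {c}; new: +{c}
  B→c S: FOLLOW(S) ⊇ FOLLOW(B) ⊇ {c}; new: +{c}
  S→b B: FOLLOW(B) ⊇ FOLLOW(S) ⊇ {$,c}; new: +{$}
  S→c A: FOLLOW(A) ⊇ FOLLOW(S) ⊇ {$,c}; new: +{$,c}
  FOLLOW[S]={$,c}  FOLLOW[A]={$,c}  FOLLOW[B]={$,c}
round 2: done
  FOLLOW[S]={$,c}  FOLLOW[A]={$,c}  FOLLOW[B]={$,c}

FOLLOW(B) = ["$", "c"]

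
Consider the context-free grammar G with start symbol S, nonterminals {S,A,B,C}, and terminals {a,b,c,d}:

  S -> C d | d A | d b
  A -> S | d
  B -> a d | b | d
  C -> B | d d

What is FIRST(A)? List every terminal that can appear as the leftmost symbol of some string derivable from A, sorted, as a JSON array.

Compute FIRST by fixpoint:
[1]
  A via A→d: +{d}
  B via B→a d: +{a}
  B via B→b: +{b}
  B via B→d: +{d}
  C via C→B: +{a,b,d}
  S via S→C d: +{a,b,d}
  S: {a,b,d}  A: {d}  B: {a,b,d}  C: {a,b,d}
[2]
  A via A→S: +{a,b}
  S: {a,b,d}  A: {a,b,d}  B: {a,b,d}  C: {a,b,d}
[3] (no change)
  S: {a,b,d}  A: {a,b,d}  B: {a,b,d}  C: {a,b,d}

FIRST(A) = ["a", "b", "d"]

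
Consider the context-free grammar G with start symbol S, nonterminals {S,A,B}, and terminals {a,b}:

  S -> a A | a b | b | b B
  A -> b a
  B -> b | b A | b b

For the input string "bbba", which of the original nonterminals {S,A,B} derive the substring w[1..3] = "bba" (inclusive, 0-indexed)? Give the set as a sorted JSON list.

Convert to CNF:
  S -> T0 B | T1 A | T1 T0 | b
  A -> T0 T1
  B -> T0 A | T0 T0 | b
  T0 -> b
  T1 -> a

CYK fill — only the sub-triangle for w[1..3]:
  T[1,1] 'b' = {B,S,T0}  orig:{B,S}
  T[2,2] 'b' = {B,S,T0}  orig:{B,S}
  T[3,3] 'a' = {T1}  orig:{}
  T[1,2] 'bb' = {B,S}
  T[2,3] 'ba' = {A}
  T[1,3] 'bba' = {B}

Original NTs in T[1,3] deriving "bba": ["B"]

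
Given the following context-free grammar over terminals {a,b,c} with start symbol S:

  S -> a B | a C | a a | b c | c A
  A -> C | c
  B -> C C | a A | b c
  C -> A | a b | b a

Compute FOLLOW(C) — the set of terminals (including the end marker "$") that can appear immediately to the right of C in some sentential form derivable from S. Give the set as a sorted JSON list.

FIRST sets, iterate to fixpoint:
round 1:
  A via A→c: +{c}
  B via B→a A: +{a}
  B via B→b c: +{b}
  C via C→A: +{c}
  C via C→a b: +{a}
  C via C→b a: +{b}
  S via S→a B: +{a}
  S via S→b c: +{b}
  S via S→c A: +{c}
  FIRST[S]={a,b,c}  FIRST[A]={c}  FIRST[B]={a,b}  FIRST[C]={a,b,c}
round 2:
  A via A→C: +{a,b}
  B via B→C C: +{c}
  FIRST[S]={a,b,c}  FIRST[A]={a,b,c}  FIRST[B]={a,b,c}  FIRST[C]={a,b,c}
round 3: done
  FIRST[S]={a,b,c}  FIRST[A]={a,b,c}  FIRST[B]={a,b,c}  FIRST[C]={a,b,c}

Compute FOLLOW by fixpoint:
FOLLOW(S) := {$}
[1]
  B→C C: FOLLOW(C) ⊇ FIRST(C) = {a,b,c}; new: +{a,b,c}
  C→A: FOLLOW(A) ⊇ FOLLOW(C) ⊇ {a,b,c}; new: +{a,b,c}
  S→a B: FOLLOW(B) ⊇ FOLLOW(S) ⊇ {$}; new: +{$}
  S→a C: FOLLOW(C) ⊇ FOLLOW(S) ⊇ {$}; new: +{$}
  S→c A: FOLLOW(A) ⊇ FOLLOW(S) ⊇ {$}; new: +{$}
  S: {$}  A: {$,a,b,c}  B: {$}  C: {$,a,b,c}
[2] (no change)
  S: {$}  A: {$,a,b,c}  B: {$}  C: {$,a,b,c}

FOLLOW(C) = ["$", "a", "b", "c"]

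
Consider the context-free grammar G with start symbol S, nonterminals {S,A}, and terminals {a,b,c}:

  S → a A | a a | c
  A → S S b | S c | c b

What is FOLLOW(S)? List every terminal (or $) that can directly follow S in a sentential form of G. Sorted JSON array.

FIRST iteration:
[1]
  A via A→c b: +{c}
  S via S→a A: +{a}
  S via S→c: +{c}
  FIRST[S]={a,c}  FIRST[A]={c}
[2]
  A via A→S S b: +{a}
  FIRST[S]={a,c}  FIRST[A]={a,c}
[3] — fixpoint
  FIRST[S]={a,c}  FIRST[A]={a,c}

FOLLOW sets:
initialize: $ ∈ FOLLOW(S)
pass 1:
  A→S S b: FOLLOW(S) ⊇ FIRST(S) = {a,c}; new: +{a,c}
  A→S S b: FOLLOW(S) ⊇ FIRST(b) = {b}; new: +{b}
  S→a A: FOLLOW(A) ⊇ FOLLOW(S) ⊇ {$,a,b,c}; new: +{$,a,b,c}
  S: {$,a,b,c}  A: {$,a,b,c}
pass 2: (stable)
  S: {$,a,b,c}  A: {$,a,b,c}

FOLLOW(S) = ["$", "a", "b", "c"]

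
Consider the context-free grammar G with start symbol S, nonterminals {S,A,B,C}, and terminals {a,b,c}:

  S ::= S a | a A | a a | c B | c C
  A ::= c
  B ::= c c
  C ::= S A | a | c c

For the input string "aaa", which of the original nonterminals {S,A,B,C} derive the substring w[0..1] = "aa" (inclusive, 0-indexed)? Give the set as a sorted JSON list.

CNF form of G:
  S -> S T1 | T0 B | T0 C | T1 A | T1 T1
  A -> c
  B -> T0 T0
  C -> S A | T0 T0 | a
  T0 -> c
  T1 -> a

CYK fill, restricted to cells inside w[0..1]:
  [0..0]={C,T1}  "a"  orig:{C}
  [1..1]={C,T1}  "a"  orig:{C}
  [0..1]={S}  "aa"

Original NTs in T[0,1] deriving "aa": ["S"]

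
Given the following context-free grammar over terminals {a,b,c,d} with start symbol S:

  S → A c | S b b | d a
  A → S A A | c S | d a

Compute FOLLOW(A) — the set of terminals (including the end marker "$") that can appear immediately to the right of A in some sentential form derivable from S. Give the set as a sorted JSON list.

Compute FIRST by fixpoint:
pass 1:
  A via A→c S: +{c}
  A via A→d a: +{d}
  S via S→A c: +{c,d}
  S: {c,d}  A: {c,d}
pass 2: (stable)
  S: {c,d}  A: {c,d}

Compute FOLLOW by fixpoint:
FOLLOW(S) := {$}
[1]
  A→S A A: FOLLOW(S) ⊇ FIRST(A) = {c,d}; new: +{c,d}
  A→S A A: FOLLOW(A) ⊇ FIRST(A) = {c,d}; new: +{c,d}
  S→S b b: FOLLOW(S) ⊇ FIRST(b) = {b}; new: +{b}
  FOLLOW(S)={$,b,c,d}  FOLLOW(A)={c,d}
[2] (stable)
  FOLLOW(S)={$,b,c,d}  FOLLOW(A)={c,d}

FOLLOW(A) = ["c", "d"]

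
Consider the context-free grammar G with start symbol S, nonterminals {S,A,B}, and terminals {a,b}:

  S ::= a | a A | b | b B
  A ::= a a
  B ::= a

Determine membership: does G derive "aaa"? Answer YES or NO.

Convert to CNF:
  S -> T0 A | T1 B | a | b
  A -> T0 T0
  B -> a
  T0 -> a
  T1 -> b

CYK fill:
  cell(0,0) a: {B,S,T0}  orig:{B,S}
  cell(1,1) a: {B,S,T0}  orig:{B,S}
  cell(2,2) a: {B,S,T0}  orig:{B,S}
  cell(0,1) aa: {A}
  cell(1,2) aa: {A}
  cell(0,2) aaa: {S}

S ∈ T[0,2] ⇒ YES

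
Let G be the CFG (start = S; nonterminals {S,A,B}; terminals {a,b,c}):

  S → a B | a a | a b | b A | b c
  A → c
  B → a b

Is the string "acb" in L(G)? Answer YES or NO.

Convert to CNF:
  S -> T0 B | T0 T0 | T0 T1 | T1 A | T1 T2
  A -> c
  B -> T0 T1
  T0 -> a
  T1 -> b
  T2 -> c

CYK table (by increasing span):
  [0..0]={T0}  "a"  orig:{}
  [1..1]={A,T2}  "c"  orig:{A}
  [2..2]={T1}  "b"  orig:{}
  [0..1]=∅  "ac"
  [1..2]=∅  "cb"
  [0..2]=∅  "acb"

S ∉ T[0,2] ⇒ NO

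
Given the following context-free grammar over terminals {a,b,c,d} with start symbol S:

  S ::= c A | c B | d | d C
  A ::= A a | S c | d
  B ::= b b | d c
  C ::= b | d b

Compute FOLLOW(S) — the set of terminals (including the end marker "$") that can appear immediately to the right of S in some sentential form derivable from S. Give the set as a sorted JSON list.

FIRST sets, iterate to fixpoint:
[1]
  A via A→d: +{d}
  B via B→b b: +{b}
  B via B→d c: +{d}
  C via C→b: +{b}
  C via C→d b: +{d}
  S via S→c A: +{c}
  S via S→d: +{d}
  S: {c,d}  A: {d}  B: {b,d}  C: {b,d}
[2]
  A via A→S c: +{c}
  S: {c,d}  A: {c,d}  B: {b,d}  C: {b,d}
[3] (stable)
  S: {c,d}  A: {c,d}  B: {b,d}  C: {b,d}

Compute FOLLOW by fixpoint:
seed FOLLOW(S) with $
pass 1:
  A→A a: FOLLOW(A) ⊇ FIRST(a) = {a}; new: +{a}
  A→S c: FOLLOW(S) ⊇ FIRST(c) = {c}; new: +{c}
  S→c A: FOLLOW(A) ⊇ FOLLOW(S) ⊇ {$,c}; new: +{$,c}
  S→c B: FOLLOW(B) ⊇ FOLLOW(S) ⊇ {$,c}; new: +{$,c}
  S→d C: FOLLOW(C) ⊇ FOLLOW(S) ⊇ {$,c}; new: +{$,c}
  FOLLOW(S)={$,c}  FOLLOW(A)={$,a,c}  FOLLOW(B)={$,c}  FOLLOW(C)={$,c}
pass 2: done
  FOLLOW(S)={$,c}  FOLLOW(A)={$,a,c}  FOLLOW(B)={$,c}  FOLLOW(C)={$,c}

FOLLOW(S) = ["$", "c"]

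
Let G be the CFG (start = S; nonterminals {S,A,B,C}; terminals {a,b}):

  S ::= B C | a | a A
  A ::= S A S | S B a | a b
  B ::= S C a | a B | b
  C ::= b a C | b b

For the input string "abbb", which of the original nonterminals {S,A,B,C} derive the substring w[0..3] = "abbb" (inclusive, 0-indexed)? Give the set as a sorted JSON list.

Convert to CNF:
  S -> B C | T0 A | a
  A -> S X2 | S X3 | T0 T1
  B -> S X4 | T0 B | b
  C -> T1 T1 | T1 X5
  T0 -> a
  T1 -> b
  X2 -> A S
  X3 -> B T0
  X4 -> C T0
  X5 -> T0 C

CYK fill — only the sub-triangle for w[0..3]:
  T[0,0] 'a' = {S,T0}  orig:{S}
  T[1,1] 'b' = {B,T1}  orig:{B}
  T[2,2] 'b' = {B,T1}  orig:{B}
  T[3,3] 'b' = {B,T1}  orig:{B}
  T[0,1] 'ab' = {A,B}
  T[1,2] 'bb' = {C}
  T[2,3] 'bb' = {C}
  T[0,2] 'abb' = {X5}  orig:{}
  T[1,3] 'bbb' = {S}
  T[0,3] 'abbb' = {S}

Original NTs in T[0,3] deriving "abbb": ["S"]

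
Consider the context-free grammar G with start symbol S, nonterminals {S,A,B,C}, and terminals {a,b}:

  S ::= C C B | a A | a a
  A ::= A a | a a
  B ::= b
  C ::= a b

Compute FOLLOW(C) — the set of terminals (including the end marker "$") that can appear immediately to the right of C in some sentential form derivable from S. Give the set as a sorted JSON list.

Compute FIRST by fixpoint:
[1]
  A via A→a a: +{a}
  B via B→b: +{b}
  C via C→a b: +{a}
  S via S→C C B: +{a}
  FIRST[S]={a}  FIRST[A]={a}  FIRST[B]={b}  FIRST[C]={a}
[2] (no change)
  FIRST[S]={a}  FIRST[A]={a}  FIRST[B]={b}  FIRST[C]={a}

FOLLOW iteration:
seed FOLLOW(S) with $
[1]
  A→A a: FOLLOW(A) ⊇ FIRST(a) = {a}; new: +{a}
  S→C C B: FOLLOW(C) ⊇ FIRST(C) = {a}; new: +{a}
  S→C C B: FOLLOW(C) ⊇ FIRST(B) = {b}; new: +{b}
  S→C C B: FOLLOW(B) ⊇ FOLLOW(S) ⊇ {$}; new: +{$}
  S→a A: FOLLOW(A) ⊇ FOLLOW(S) ⊇ {$}; new: +{$}
  FOLLOW(S)={$}  FOLLOW(A)={$,a}  FOLLOW(B)={$}  FOLLOW(C)={a,b}
[2] (no change)
  FOLLOW(S)={$}  FOLLOW(A)={$,a}  FOLLOW(B)={$}  FOLLOW(C)={a,b}

FOLLOW(C) = ["a", "b"]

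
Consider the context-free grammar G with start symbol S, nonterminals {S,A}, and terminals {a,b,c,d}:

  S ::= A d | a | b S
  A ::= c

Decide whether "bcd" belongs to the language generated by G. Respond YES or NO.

Convert to CNF:
  S -> A T0 | T1 S | a
  A -> c
  T0 -> d
  T1 -> b

CYK table (by increasing span):
  [0..0]={T1}  "b"  orig:{}
  [1..1]={A}  "c"
  [2..2]={T0}  "d"  orig:{}
  [0..1]=∅  "bc"
  [1..2]={S}  "cd"
  [0..2]={S}  "bcd"

S ∈ T[0,2] ⇒ YES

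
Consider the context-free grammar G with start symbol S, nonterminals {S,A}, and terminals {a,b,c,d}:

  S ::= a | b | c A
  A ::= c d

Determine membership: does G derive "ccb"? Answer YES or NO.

CNF form of G:
  S -> T0 A | a | b
  A -> T0 T1
  T0 -> c
  T1 -> d

CYK table (by increasing span):
  [0..0]={T0}  "c"  orig:{}
  [1..1]={T0}  "c"  orig:{}
  [2..2]={S}  "b"
  [0..1]=∅  "cc"
  [1..2]=∅  "cb"
  [0..2]=∅  "ccb"

S ∉ T[0,2] ⇒ NO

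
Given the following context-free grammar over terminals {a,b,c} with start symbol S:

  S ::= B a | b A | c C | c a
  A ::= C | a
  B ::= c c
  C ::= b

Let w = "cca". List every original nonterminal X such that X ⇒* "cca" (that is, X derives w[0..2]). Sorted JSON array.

Convert to CNF:
  S -> B T1 | T0 C | T0 T1 | T2 A
  A -> a | b
  B -> T0 T0
  C -> b
  T0 -> c
  T1 -> a
  T2 -> b

Fill CYK table bottom-up, restricted to cells inside w[0..2]:
  cell(0,0) c: {T0}  orig:{}
  cell(1,1) c: {T0}  orig:{}
  cell(2,2) a: {A,T1}  orig:{A}
  cell(0,1) cc: {B}
  cell(1,2) ca: {S}
  cell(0,2) cca: {S}

Original NTs in T[0,2] deriving "cca": ["S"]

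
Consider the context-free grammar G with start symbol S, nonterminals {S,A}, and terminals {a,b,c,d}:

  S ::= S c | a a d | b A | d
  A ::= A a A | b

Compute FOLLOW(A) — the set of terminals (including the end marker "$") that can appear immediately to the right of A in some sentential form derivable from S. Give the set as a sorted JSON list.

FIRST iteration:
[1]
  A via A→b: +{b}
  S via S→a a d: +{a}
  S via S→b A: +{b}
  S via S→d: +{d}
  S: {a,b,d}  A: {b}
[2] (stable)
  S: {a,b,d}  A: {b}

Compute FOLLOW by fixpoint:
initialize: $ ∈ FOLLOW(S)
[1]
  A→A a A: FOLLOW(A) ⊇ FIRST(a) = {a}; new: +{a}
  S→S c: FOLLOW(S) ⊇ FIRST(c) = {c}; new: +{c}
  S→b A: FOLLOW(A) ⊇ FOLLOW(S) ⊇ {$,c}; new: +{$,c}
  FOLLOW(S)={$,c}  FOLLOW(A)={$,a,c}
[2] done
  FOLLOW(S)={$,c}  FOLLOW(A)={$,a,c}

FOLLOW(A) = ["$", "a", "c"]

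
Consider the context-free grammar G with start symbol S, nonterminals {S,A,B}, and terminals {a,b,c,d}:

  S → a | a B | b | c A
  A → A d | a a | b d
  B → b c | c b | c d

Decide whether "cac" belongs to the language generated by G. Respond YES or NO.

Convert to CNF:
  S -> T1 B | T3 A | a | b
  A -> A T0 | T1 T1 | T2 T0
  B -> T2 T3 | T3 T0 | T3 T2
  T0 -> d
  T1 -> a
  T2 -> b
  T3 -> c

Fill CYK table bottom-up:
  [0..0]={T3}  "c"  orig:{}
  [1..1]={S,T1}  "a"  orig:{S}
  [2..2]={T3}  "c"  orig:{}
  [0..1]=∅  "ca"
  [1..2]=∅  "ac"
  [0..2]=∅  "cac"

S ∉ T[0,2] ⇒ NO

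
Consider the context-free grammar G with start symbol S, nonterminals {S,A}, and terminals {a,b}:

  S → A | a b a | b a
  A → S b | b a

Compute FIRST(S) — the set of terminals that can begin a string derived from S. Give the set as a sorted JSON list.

Compute FIRST by fixpoint:
[1]
  A via A→b a: +{b}
  S via S→A: +{b}
  S via S→a b a: +{a}
  FIRST(S)={a,b}  FIRST(A)={b}
[2]
  A via A→S b: +{a}
  FIRST(S)={a,b}  FIRST(A)={a,b}
[3] (stable)
  FIRST(S)={a,b}  FIRST(A)={a,b}

FIRST(S) = ["a", "b"]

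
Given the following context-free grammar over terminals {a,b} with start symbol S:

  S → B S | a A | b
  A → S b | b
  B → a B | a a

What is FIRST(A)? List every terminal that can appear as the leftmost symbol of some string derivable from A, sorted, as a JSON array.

FIRST sets, iterate to fixpoint:
[1]
  A via A→b: +{b}
  B via B→a B: +{a}
  S via S→B S: +{a}
  S via S→b: +{b}
  FIRST[S]={a,b}  FIRST[A]={b}  FIRST[B]={a}
[2]
  A via A→S b: +{a}
  FIRST[S]={a,b}  FIRST[A]={a,b}  FIRST[B]={a}
[3] (stable)
  FIRST[S]={a,b}  FIRST[A]={a,b}  FIRST[B]={a}

FIRST(A) = ["a", "b"]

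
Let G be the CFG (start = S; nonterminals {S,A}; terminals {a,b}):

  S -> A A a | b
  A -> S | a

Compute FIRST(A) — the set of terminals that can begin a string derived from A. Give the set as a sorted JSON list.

FIRST sets, iterate to fixpoint:
[1]
  A via A→a: +{a}
  S via S→A A a: +{a}
  S via S→b: +{b}
  FIRST[S]={a,b}  FIRST[A]={a}
[2]
  A via A→S: +{b}
  FIRST[S]={a,b}  FIRST[A]={a,b}
[3] (stable)
  FIRST[S]={a,b}  FIRST[A]={a,b}

FIRST(A) = ["a", "b"]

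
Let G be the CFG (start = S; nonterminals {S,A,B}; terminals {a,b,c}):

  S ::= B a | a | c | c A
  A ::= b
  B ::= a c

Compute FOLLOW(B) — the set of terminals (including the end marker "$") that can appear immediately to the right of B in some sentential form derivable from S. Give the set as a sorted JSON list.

FIRST iteration:
pass 1:
  A via A→b: +{b}
  B via B→a c: +{a}
  S via S→B a: +{a}
  S via S→c: +{c}
  FIRST[S]={a,c}  FIRST[A]={b}  FIRST[B]={a}
pass 2: (stable)
  FIRST[S]={a,c}  FIRST[A]={b}  FIRST[B]={a}

Compute FOLLOW by fixpoint:
seed FOLLOW(S) with $
round 1:
  S→B a: FOLLOW(B) ⊇ FIRST(a) = {a}; new: +{a}
  S→c A: FOLLOW(A) ⊇ FOLLOW(S) ⊇ {$}; new: +{$}
  FOLLOW(S)={$}  FOLLOW(A)={$}  FOLLOW(B)={a}
round 2: done
  FOLLOW(S)={$}  FOLLOW(A)={$}  FOLLOW(B)={a}

FOLLOW(B) = ["a"]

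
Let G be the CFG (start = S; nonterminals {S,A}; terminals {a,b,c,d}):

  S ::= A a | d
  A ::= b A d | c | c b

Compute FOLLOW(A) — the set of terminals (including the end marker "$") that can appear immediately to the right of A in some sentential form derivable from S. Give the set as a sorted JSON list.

Compute FIRST by fixpoint:
pass 1:
  A via A→b A d: +{b}
  A via A→c: +{c}
  S via S→A a: +{b,c}
  S via S→d: +{d}
  FIRST(S)={b,c,d}  FIRST(A)={b,c}
pass 2: (stable)
  FIRST(S)={b,c,d}  FIRST(A)={b,c}

FOLLOW sets:
initialize: $ ∈ FOLLOW(S)
round 1:
  A→b A d: FOLLOW(A) ⊇ FIRST(d) = {d}; new: +{d}
  S→A a: FOLLOW(A) ⊇ FIRST(a) = {a}; new: +{a}
  FOLLOW(S)={$}  FOLLOW(A)={a,d}
round 2: — fixpoint
  FOLLOW(S)={$}  FOLLOW(A)={a,d}

FOLLOW(A) = ["a", "d"]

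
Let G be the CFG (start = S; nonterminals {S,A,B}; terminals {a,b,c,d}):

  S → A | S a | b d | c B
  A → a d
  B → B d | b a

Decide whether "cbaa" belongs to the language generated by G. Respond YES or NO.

CNF form of G:
  S -> S T0 | T0 T1 | T2 T1 | T3 B
  A -> T0 T1
  B -> B T1 | T2 T0
  T0 -> a
  T1 -> d
  T2 -> b
  T3 -> c

Fill CYK table bottom-up:
  cell(0,0) c: {T3}  orig:{}
  cell(1,1) b: {T2}  orig:{}
  cell(2,2) a: {T0}  orig:{}
  cell(3,3) a: {T0}  orig:{}
  cell(0,1) cb: ∅
  cell(1,2) ba: {B}
  cell(2,3) aa: ∅
  cell(0,2) cba: {S}
  cell(1,3) baa: ∅
  cell(0,3) cbaa: {S}

S ∈ T[0,3] ⇒ YES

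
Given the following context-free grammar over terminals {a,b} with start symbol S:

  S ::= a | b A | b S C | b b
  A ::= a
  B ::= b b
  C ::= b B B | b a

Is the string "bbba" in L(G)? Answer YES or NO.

Convert to CNF:
  S -> T0 A | T0 T0 | T0 X3 | a
  A -> a
  B -> T0 T0
  C -> T0 T1 | T0 X2
  T0 -> b
  T1 -> a
  X2 -> B B
  X3 -> S C

CYK fill:
  [0..0]={T0}  "b"  orig:{}
  [1..1]={T0}  "b"  orig:{}
  [2..2]={T0}  "b"  orig:{}
  [3..3]={A,S,T1}  "a"  orig:{A,S}
  [0..1]={B,S}  "bb"
  [1..2]={B,S}  "bb"
  [2..3]={C,S}  "ba"
  [0..2]=∅  "bbb"
  [1..3]=∅  "bba"
  [0..3]={X3}  "bbba"  orig:{}

S ∉ T[0,3] ⇒ NO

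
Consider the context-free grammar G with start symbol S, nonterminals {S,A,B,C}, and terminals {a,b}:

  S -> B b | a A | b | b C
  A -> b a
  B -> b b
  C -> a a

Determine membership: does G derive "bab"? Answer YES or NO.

CNF form of G:
  S -> B T0 | T0 C | T1 A | b
  A -> T0 T1
  B -> T0 T0
  C -> T1 T1
  T0 -> b
  T1 -> a

Fill CYK table bottom-up:
  T[0,0] 'b' = {S,T0}  orig:{S}
  T[1,1] 'a' = {T1}  orig:{}
  T[2,2] 'b' = {S,T0}  orig:{S}
  T[0,1] 'ba' = {A}
  T[1,2] 'ab' = ∅
  T[0,2] 'bab' = ∅

S ∉ T[0,2] ⇒ NO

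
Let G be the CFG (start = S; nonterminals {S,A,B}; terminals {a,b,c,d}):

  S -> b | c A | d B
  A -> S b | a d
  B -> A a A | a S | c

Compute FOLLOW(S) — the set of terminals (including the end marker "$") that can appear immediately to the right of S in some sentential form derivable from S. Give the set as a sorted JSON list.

FIRST iteration:
pass 1:
  A via A→a d: +{a}
  B via B→A a A: +{a}
  B via B→c: +{c}
  S via S→b: +{b}
  S via S→c A: +{c}
  S via S→d B: +{d}
  FIRST[S]={b,c,d}  FIRST[A]={a}  FIRST[B]={a,c}
pass 2:
  A via A→S b: +{b,c,d}
  B via B→A a A: +{b,d}
  FIRST[S]={b,c,d}  FIRST[A]={a,b,c,d}  FIRST[B]={a,b,c,d}
pass 3: (no change)
  FIRST[S]={b,c,d}  FIRST[A]={a,b,c,d}  FIRST[B]={a,b,c,d}

Compute FOLLOW by fixpoint:
seed FOLLOW(S) with $
[1]
  A→S b: FOLLOW(S) ⊇ FIRST(b) = {b}; new: +{b}
  B→A a A: FOLLOW(A) ⊇ FIRST(a) = {a}; new: +{a}
  S→c A: FOLLOW(A) ⊇ FOLLOW(S) ⊇ {$,b}; new: +{$,b}
  S→d B: FOLLOW(B) ⊇ FOLLOW(S) ⊇ {$,b}; new: +{$,b}
  FOLLOW[S]={$,b}  FOLLOW[A]={$,a,b}  FOLLOW[B]={$,b}
[2] (no change)
  FOLLOW[S]={$,b}  FOLLOW[A]={$,a,b}  FOLLOW[B]={$,b}

FOLLOW(S) = ["$", "b"]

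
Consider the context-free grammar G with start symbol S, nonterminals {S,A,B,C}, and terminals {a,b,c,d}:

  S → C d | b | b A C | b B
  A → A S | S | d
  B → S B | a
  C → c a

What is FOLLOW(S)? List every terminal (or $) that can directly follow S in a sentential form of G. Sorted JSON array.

Compute FIRST by fixpoint:
[1]
  A via A→d: +{d}
  B via B→a: +{a}
  C via C→c a: +{c}
  S via S→C d: +{c}
  S via S→b: +{b}
  FIRST(S)={b,c}  FIRST(A)={d}  FIRST(B)={a}  FIRST(C)={c}
[2]
  A via A→S: +{b,c}
  B via B→S B: +{b,c}
  FIRST(S)={b,c}  FIRST(A)={b,c,d}  FIRST(B)={a,b,c}  FIRST(C)={c}
[3] done
  FIRST(S)={b,c}  FIRST(A)={b,c,d}  FIRST(B)={a,b,c}  FIRST(C)={c}

Compute FOLLOW by fixpoint:
FOLLOW(S) := {$}
round 1:
  A→A S: FOLLOW(A) ⊇ FIRST(S) = {b,c}; new: +{b,c}
  A→A S: FOLLOW(S) ⊇ FOLLOW(A) ⊇ {b,c}; new: +{b,c}
  B→S B: FOLLOW(S) ⊇ FIRST(B) = {a,b,c}; new: +{a}
  S→C d: FOLLOW(C) ⊇ FIRST(d) = {d}; new: +{d}
  S→b A C: FOLLOW(C) ⊇ FOLLOW(S) ⊇ {$,a,b,c}; new: +{$,a,b,c}
  S→b B: FOLLOW(B) ⊇ FOLLOW(S) ⊇ {$,a,b,c}; new: +{$,a,b,c}
  S: {$,a,b,c}  A: {b,c}  B: {$,a,b,c}  C: {$,a,b,c,d}
round 2: (stable)
  S: {$,a,b,c}  A: {b,c}  B: {$,a,b,c}  C: {$,a,b,c,d}

FOLLOW(S) = ["$", "a", "b", "c"]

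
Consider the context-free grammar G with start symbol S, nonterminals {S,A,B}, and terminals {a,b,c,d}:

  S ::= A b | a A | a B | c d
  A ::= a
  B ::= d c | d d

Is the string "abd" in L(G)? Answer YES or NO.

CNF form of G:
  S -> A T2 | T1 T0 | T3 A | T3 B
  A -> a
  B -> T0 T0 | T0 T1
  T0 -> d
  T1 -> c
  T2 -> b
  T3 -> a

CYK fill:
  [0..0]={A,T3}  "a"  orig:{A}
  [1..1]={T2}  "b"  orig:{}
  [2..2]={T0}  "d"  orig:{}
  [0..1]={S}  "ab"
  [1..2]=∅  "bd"
  [0..2]=∅  "abd"

S ∉ T[0,2] ⇒ NO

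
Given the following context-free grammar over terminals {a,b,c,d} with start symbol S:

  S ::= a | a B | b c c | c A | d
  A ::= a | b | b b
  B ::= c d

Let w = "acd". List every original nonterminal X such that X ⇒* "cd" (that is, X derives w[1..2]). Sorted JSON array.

CNF form of G:
  S -> T0 X4 | T1 A | T3 B | a | d
  A -> T0 T0 | a | b
  B -> T1 T2
  T0 -> b
  T1 -> c
  T2 -> d
  T3 -> a
  X4 -> T1 T1

Fill CYK table bottom-up — only the sub-triangle for w[1..2]:
  T[1,1] 'c' = {T1}  orig:{}
  T[2,2] 'd' = {S,T2}  orig:{S}
  T[1,2] 'cd' = {B}

Original NTs in T[1,2] deriving "cd": ["B"]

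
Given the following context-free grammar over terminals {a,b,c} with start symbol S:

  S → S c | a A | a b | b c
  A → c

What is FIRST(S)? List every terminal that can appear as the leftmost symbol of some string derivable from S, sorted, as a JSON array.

FIRST iteration:
pass 1:
  A via A→c: +{c}
  S via S→a A: +{a}
  S via S→b c: +{b}
  FIRST(S)={a,b}  FIRST(A)={c}
pass 2: (no change)
  FIRST(S)={a,b}  FIRST(A)={c}

FIRST(S) = ["a", "b"]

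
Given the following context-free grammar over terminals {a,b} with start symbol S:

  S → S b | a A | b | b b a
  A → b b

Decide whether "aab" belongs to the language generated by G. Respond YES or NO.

CNF form of G:
  S -> S T0 | T0 X2 | T1 A | b
  A -> T0 T0
  T0 -> b
  T1 -> a
  X2 -> T0 T1

CYK fill:
  [0..0]={T1}  "a"  orig:{}
  [1..1]={T1}  "a"  orig:{}
  [2..2]={S,T0}  "b"  orig:{S}
  [0..1]=∅  "aa"
  [1..2]=∅  "ab"
  [0..2]=∅  "aab"

S ∉ T[0,2] ⇒ NO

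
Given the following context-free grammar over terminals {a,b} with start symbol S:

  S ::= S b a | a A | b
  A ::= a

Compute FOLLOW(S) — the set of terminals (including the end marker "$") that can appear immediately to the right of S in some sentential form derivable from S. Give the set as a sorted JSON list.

FIRST sets, iterate to fixpoint:
iter 1:
  A via A→a: +{a}
  S via S→a A: +{a}
  S via S→b: +{b}
  FIRST[S]={a,b}  FIRST[A]={a}
iter 2: (no change)
  FIRST[S]={a,b}  FIRST[A]={a}

FOLLOW iteration:
initialize: $ ∈ FOLLOW(S)
iter 1:
  S→S b a: FOLLOW(S) ⊇ FIRST(b) = {b}; new: +{b}
  S→a A: FOLLOW(A) ⊇ FOLLOW(S) ⊇ {$,b}; new: +{$,b}
  FOLLOW[S]={$,b}  FOLLOW[A]={$,b}
iter 2: (no change)
  FOLLOW[S]={$,b}  FOLLOW[A]={$,b}

FOLLOW(S) = ["$", "b"]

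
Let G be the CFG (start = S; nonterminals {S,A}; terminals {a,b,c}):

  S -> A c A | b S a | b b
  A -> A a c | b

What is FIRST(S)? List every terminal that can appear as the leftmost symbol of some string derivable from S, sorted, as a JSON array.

FIRST iteration:
[1]
  A via A→b: +{b}
  S via S→A c A: +{b}
  FIRST(S)={b}  FIRST(A)={b}
[2] (no change)
  FIRST(S)={b}  FIRST(A)={b}

FIRST(S) = ["b"]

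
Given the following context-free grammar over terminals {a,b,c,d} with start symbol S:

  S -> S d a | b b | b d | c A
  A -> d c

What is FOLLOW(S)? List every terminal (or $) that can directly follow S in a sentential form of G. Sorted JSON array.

FIRST sets, iterate to fixpoint:
round 1:
  A via A→d c: +{d}
  S via S→b b: +{b}
  S via S→c A: +{c}
  S: {b,c}  A: {d}
round 2: (no change)
  S: {b,c}  A: {d}

FOLLOW iteration:
initialize: $ ∈ FOLLOW(S)
iter 1:
  S→S d a: FOLLOW(S) ⊇ FIRST(d) = {d}; new: +{d}
  S→c A: FOLLOW(A) ⊇ FOLLOW(S) ⊇ {$,d}; new: +{$,d}
  S: {$,d}  A: {$,d}
iter 2: — fixpoint
  S: {$,d}  A: {$,d}

FOLLOW(S) = ["$", "d"]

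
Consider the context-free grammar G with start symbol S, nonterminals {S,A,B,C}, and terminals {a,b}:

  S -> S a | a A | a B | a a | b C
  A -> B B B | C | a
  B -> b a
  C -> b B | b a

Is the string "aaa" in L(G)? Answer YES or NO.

Convert to CNF:
  S -> S T1 | T0 C | T1 A | T1 B | T1 T1
  A -> B X2 | T0 B | T0 T1 | a
  B -> T0 T1
  C -> T0 B | T0 T1
  T0 -> b
  T1 -> a
  X2 -> B B

CYK fill:
  [0..0]={A,T1}  "a"  orig:{A}
  [1..1]={A,T1}  "a"  orig:{A}
  [2..2]={A,T1}  "a"  orig:{A}
  [0..1]={S}  "aa"
  [1..2]={S}  "aa"
  [0..2]={S}  "aaa"

S ∈ T[0,2] ⇒ YES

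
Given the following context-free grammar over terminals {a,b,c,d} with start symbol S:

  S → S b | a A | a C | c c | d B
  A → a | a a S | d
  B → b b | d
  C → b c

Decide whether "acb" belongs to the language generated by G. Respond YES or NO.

Convert to CNF:
  S -> S T1 | T0 A | T0 C | T2 T2 | T3 B
  A -> T0 X4 | a | d
  B -> T1 T1 | d
  C -> T1 T2
  T0 -> a
  T1 -> b
  T2 -> c
  T3 -> d
  X4 -> T0 S

Fill CYK table bottom-up:
  T[0,0] 'a' = {A,T0}  orig:{A}
  T[1,1] 'c' = {T2}  orig:{}
  T[2,2] 'b' = {T1}  orig:{}
  T[0,1] 'ac' = ∅
  T[1,2] 'cb' = ∅
  T[0,2] 'acb' = ∅

S ∉ T[0,2] ⇒ NO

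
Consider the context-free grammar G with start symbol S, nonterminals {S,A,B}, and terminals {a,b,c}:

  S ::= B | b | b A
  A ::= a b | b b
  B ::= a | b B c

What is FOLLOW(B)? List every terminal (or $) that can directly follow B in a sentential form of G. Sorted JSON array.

FIRST sets, iterate to fixpoint:
iter 1:
  A via A→a b: +{a}
  A via A→b b: +{b}
  B via B→a: +{a}
  B via B→b B c: +{b}
  S via S→B: +{a,b}
  S: {a,b}  A: {a,b}  B: {a,b}
iter 2: done
  S: {a,b}  A: {a,b}  B: {a,b}

FOLLOW iteration:
initialize: $ ∈ FOLLOW(S)
pass 1:
  B→b B c: FOLLOW(B) ⊇ FIRST(c) = {c}; new: +{c}
  S→B: FOLLOW(B) ⊇ FOLLOW(S) ⊇ {$}; new: +{$}
  S→b A: FOLLOW(A) ⊇ FOLLOW(S) ⊇ {$}; new: +{$}
  FOLLOW[S]={$}  FOLLOW[A]={$}  FOLLOW[B]={$,c}
pass 2: — fixpoint
  FOLLOW[S]={$}  FOLLOW[A]={$}  FOLLOW[B]={$,c}

FOLLOW(B) = ["$", "c"]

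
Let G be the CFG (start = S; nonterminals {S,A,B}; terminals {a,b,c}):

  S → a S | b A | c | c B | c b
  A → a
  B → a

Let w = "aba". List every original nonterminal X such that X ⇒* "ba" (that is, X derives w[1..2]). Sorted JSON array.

CNF form of G:
  S -> T0 S | T1 A | T2 B | T2 T1 | c
  A -> a
  B -> a
  T0 -> a
  T1 -> b
  T2 -> c

CYK fill (cells [i..j] with 1 ≤ i ≤ j ≤ 2 only):
  [1..1]={T1}  "b"  orig:{}
  [2..2]={A,B,T0}  "a"  orig:{A,B}
  [1..2]={S}  "ba"

Original NTs in T[1,2] deriving "ba": ["S"]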